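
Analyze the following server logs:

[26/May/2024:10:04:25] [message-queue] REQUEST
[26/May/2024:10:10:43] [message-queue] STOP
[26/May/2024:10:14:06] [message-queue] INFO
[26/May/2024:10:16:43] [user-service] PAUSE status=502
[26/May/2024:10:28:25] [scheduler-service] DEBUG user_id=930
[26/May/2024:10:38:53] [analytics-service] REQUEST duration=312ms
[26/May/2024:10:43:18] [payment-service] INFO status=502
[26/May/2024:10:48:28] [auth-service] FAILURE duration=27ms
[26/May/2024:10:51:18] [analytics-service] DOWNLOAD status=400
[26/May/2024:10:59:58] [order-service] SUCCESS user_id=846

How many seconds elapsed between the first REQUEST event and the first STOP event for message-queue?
378

To find the time between events:

1. Locate the first REQUEST event for message-queue: 26/May/2024:10:04:25
2. Locate the first STOP event for message-queue: 26/May/2024:10:10:43
3. Calculate the difference: 26/May/2024:10:10:43 - 26/May/2024:10:04:25 = 378 seconds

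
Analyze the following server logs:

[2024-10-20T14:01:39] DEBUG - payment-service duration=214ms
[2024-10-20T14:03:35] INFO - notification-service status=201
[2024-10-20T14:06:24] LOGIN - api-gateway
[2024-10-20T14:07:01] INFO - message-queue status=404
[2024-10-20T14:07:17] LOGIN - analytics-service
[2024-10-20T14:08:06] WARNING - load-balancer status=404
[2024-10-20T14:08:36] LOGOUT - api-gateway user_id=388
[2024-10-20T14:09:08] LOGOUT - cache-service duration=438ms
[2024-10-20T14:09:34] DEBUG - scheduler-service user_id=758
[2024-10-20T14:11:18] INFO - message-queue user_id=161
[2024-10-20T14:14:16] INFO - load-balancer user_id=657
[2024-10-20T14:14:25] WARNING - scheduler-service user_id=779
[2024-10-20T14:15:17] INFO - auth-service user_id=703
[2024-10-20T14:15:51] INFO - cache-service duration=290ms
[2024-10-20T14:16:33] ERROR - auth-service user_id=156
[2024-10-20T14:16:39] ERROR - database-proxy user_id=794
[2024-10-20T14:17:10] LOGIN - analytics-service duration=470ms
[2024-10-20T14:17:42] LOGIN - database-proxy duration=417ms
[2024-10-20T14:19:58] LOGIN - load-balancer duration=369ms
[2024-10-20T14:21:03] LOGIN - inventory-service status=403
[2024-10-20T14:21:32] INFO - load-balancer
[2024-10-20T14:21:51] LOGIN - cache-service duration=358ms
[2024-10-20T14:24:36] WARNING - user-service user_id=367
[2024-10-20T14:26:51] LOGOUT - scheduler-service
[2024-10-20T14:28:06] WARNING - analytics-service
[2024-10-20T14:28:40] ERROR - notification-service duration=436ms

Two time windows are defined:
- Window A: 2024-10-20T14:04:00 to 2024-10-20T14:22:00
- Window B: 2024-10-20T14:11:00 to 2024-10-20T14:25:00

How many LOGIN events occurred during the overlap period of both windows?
5

To find overlap events:

1. Window A: 2024-10-20T14:04:00 to 2024-10-20T14:22:00
2. Window B: 2024-10-20T14:11:00 to 2024-10-20T14:25:00
3. Overlap period: 2024-10-20T14:11:00 to 2024-10-20T14:22:00
4. Count LOGIN events in overlap: 5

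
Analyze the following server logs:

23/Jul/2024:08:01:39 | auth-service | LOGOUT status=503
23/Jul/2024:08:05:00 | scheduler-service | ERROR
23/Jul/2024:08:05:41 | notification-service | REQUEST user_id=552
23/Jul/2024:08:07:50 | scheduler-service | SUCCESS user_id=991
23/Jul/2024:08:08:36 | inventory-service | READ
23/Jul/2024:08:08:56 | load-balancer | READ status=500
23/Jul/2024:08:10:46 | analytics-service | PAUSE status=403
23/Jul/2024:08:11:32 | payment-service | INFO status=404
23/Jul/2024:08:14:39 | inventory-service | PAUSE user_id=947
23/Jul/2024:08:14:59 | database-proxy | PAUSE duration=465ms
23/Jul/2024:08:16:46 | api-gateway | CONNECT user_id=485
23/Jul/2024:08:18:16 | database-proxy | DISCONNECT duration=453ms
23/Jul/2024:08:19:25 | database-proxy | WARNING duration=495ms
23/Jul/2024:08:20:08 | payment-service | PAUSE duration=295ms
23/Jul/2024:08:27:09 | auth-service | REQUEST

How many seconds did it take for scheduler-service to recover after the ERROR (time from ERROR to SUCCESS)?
170

To calculate recovery time:

1. Find ERROR event for scheduler-service: 23/Jul/2024:08:05:00
2. Find next SUCCESS event for scheduler-service: 23/Jul/2024:08:07:50
3. Recovery time: 23/Jul/2024:08:07:50 - 23/Jul/2024:08:05:00 = 170 seconds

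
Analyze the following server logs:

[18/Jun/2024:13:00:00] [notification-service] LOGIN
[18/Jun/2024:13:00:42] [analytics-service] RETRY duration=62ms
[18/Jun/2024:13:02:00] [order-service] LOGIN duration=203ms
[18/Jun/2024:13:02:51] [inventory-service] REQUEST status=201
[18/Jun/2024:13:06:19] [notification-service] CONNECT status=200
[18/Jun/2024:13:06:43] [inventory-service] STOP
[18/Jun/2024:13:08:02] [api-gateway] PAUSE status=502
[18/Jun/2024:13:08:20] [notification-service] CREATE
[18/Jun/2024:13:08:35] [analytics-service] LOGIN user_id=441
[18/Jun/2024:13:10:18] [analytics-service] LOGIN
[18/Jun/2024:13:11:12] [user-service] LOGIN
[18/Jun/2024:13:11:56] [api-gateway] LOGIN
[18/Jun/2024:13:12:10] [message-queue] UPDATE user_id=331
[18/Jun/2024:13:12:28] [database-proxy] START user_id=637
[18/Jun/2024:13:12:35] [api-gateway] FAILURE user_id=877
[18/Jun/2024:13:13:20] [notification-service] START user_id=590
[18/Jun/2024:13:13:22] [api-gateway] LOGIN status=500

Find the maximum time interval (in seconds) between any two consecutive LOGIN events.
395

To find the longest gap:

1. Extract all LOGIN events in chronological order
2. Calculate time differences between consecutive events
3. Find the maximum difference
4. Longest gap: 395 seconds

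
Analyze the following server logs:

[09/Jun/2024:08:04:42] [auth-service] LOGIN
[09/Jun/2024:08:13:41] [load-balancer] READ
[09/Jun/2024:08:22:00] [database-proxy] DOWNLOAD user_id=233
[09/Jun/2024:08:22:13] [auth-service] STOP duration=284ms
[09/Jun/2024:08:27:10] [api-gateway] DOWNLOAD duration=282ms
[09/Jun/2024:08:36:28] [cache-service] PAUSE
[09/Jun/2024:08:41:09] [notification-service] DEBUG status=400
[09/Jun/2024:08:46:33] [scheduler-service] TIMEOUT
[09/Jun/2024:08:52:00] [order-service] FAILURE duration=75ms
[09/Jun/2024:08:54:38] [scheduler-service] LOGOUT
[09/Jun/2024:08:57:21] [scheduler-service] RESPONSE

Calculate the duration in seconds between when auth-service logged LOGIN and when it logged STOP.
1051

To find the time between events:

1. Locate the first LOGIN event for auth-service: 09/Jun/2024:08:04:42
2. Locate the first STOP event for auth-service: 09/Jun/2024:08:22:13
3. Calculate the difference: 09/Jun/2024:08:22:13 - 09/Jun/2024:08:04:42 = 1051 seconds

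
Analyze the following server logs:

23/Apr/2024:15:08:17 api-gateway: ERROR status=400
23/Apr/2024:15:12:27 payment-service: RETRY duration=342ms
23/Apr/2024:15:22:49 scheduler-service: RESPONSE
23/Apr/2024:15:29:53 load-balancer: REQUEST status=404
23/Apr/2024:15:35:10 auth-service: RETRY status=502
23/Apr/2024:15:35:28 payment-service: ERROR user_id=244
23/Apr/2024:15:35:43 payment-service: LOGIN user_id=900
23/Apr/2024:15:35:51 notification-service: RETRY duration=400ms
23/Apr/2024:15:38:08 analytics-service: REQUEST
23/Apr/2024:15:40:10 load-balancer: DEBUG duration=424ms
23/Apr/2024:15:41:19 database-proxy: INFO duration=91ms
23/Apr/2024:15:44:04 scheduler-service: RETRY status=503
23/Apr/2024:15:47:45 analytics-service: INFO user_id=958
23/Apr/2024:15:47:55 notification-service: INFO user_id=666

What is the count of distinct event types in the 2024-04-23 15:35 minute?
3

To count unique event types:

1. Filter events in the minute starting at 2024-04-23 15:35
2. Extract event types from matching entries
3. Count unique types: 3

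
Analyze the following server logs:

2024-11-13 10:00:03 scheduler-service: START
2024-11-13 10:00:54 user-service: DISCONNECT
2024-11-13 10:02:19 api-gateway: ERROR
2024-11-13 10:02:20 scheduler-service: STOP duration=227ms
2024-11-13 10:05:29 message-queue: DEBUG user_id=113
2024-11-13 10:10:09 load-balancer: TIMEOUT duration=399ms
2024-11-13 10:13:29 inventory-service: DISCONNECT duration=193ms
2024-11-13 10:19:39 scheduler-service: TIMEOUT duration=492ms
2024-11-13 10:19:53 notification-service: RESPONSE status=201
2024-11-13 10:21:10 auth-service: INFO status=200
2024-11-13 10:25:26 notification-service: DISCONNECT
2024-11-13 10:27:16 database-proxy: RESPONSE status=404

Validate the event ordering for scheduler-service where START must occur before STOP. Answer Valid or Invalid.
Valid

To validate ordering:

1. Required order: START → STOP
2. Rule: START must occur before STOP
3. Check actual order of events for scheduler-service
4. Result: Valid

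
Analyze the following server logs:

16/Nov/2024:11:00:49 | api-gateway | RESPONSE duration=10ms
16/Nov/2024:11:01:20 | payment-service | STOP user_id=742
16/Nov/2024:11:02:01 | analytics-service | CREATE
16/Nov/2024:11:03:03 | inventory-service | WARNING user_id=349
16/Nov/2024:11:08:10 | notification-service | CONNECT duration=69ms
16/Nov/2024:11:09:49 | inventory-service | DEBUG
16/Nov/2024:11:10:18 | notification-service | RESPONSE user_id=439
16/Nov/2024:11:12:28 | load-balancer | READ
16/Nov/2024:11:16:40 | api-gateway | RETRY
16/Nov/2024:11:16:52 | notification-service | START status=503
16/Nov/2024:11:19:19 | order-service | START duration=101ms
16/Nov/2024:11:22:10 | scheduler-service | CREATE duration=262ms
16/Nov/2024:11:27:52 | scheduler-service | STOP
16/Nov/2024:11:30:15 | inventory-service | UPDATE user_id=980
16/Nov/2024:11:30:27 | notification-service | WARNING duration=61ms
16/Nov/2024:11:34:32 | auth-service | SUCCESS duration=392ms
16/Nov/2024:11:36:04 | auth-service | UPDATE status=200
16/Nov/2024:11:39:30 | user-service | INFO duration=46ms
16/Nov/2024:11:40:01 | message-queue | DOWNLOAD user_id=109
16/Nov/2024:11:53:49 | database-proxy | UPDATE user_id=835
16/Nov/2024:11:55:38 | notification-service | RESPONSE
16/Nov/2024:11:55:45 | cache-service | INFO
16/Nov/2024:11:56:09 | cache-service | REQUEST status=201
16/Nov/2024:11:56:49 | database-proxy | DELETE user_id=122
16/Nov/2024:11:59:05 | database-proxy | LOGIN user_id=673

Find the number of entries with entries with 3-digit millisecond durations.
3

To find matching entries:

1. Pattern to match: entries with 3-digit millisecond durations
2. Scan each log entry for the pattern
3. Count matches: 3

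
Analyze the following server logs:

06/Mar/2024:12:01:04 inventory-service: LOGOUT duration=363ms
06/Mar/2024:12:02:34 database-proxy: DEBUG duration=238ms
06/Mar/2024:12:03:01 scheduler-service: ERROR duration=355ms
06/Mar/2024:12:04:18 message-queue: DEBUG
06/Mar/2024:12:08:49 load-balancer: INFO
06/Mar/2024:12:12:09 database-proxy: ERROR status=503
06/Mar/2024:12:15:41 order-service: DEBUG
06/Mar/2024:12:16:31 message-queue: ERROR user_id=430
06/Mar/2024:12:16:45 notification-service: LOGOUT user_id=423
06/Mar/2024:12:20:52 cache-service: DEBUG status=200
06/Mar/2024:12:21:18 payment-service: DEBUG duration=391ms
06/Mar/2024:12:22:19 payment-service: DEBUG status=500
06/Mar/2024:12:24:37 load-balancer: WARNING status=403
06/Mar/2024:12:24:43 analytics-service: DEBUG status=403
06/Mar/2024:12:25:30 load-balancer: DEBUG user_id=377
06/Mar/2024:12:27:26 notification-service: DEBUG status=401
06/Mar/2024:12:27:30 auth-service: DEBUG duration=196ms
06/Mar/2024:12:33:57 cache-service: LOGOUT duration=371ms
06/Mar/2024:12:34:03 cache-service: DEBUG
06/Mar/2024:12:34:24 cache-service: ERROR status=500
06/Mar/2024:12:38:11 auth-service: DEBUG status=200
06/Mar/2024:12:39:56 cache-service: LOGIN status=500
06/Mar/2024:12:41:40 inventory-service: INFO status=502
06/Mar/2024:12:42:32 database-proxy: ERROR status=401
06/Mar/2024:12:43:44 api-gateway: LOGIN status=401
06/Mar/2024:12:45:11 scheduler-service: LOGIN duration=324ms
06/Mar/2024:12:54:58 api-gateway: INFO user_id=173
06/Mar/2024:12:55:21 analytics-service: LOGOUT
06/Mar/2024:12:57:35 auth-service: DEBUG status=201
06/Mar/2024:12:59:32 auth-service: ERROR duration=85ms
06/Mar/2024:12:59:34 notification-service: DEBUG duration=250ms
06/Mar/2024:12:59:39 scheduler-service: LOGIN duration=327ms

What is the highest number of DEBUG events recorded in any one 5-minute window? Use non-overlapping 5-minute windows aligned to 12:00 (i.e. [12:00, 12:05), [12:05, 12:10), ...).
4

To find the burst window:

1. Divide the log period into non-overlapping 5-minute windows starting at 12:00
2. Count DEBUG events in each window
3. Find the window with maximum count
4. Maximum events in a window: 4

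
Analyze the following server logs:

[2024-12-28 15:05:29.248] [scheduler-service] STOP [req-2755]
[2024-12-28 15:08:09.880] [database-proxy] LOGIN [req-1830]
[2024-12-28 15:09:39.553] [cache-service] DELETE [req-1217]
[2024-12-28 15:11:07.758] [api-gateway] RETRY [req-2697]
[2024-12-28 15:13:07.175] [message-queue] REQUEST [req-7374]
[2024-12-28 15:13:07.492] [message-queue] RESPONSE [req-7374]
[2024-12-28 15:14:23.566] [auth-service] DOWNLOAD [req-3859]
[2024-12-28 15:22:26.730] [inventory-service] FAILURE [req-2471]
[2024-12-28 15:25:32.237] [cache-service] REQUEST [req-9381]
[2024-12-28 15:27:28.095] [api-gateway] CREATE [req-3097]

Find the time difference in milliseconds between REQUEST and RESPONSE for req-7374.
317

To calculate latency:

1. Find REQUEST with id req-7374: 2024-12-28 15:13:07.175
2. Find RESPONSE with id req-7374: 2024-12-28 15:13:07.492
3. Latency: 2024-12-28 15:13:07.492 - 2024-12-28 15:13:07.175 = 317ms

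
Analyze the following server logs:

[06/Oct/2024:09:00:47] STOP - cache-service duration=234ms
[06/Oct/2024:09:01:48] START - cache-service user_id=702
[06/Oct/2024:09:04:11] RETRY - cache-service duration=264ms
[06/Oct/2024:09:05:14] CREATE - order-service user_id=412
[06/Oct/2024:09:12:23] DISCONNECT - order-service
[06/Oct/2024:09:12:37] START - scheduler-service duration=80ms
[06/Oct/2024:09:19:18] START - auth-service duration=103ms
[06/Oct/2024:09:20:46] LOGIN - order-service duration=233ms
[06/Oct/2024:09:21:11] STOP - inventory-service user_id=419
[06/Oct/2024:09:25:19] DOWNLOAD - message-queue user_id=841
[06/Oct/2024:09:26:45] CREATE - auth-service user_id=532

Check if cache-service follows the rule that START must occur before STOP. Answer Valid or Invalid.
Invalid

To validate ordering:

1. Required order: START → STOP
2. Rule: START must occur before STOP
3. Check actual order of events for cache-service
4. Result: Invalid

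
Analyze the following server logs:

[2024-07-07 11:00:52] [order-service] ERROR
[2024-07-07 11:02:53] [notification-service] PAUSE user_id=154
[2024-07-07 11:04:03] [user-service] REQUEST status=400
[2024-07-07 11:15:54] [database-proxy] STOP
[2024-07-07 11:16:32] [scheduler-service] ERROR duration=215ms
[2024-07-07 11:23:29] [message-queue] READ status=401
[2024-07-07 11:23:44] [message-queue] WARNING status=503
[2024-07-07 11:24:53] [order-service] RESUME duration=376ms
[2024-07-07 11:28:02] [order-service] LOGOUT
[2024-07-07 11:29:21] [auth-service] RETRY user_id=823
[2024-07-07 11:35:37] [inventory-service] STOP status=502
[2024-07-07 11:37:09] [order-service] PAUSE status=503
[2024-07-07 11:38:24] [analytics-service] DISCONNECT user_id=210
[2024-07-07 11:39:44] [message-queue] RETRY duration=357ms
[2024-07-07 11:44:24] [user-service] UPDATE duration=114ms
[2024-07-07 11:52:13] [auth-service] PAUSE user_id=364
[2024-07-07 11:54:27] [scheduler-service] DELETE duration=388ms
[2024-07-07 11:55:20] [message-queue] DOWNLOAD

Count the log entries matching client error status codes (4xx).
2

To find matching entries:

1. Pattern to match: client error status codes (4xx)
2. Scan each log entry for the pattern
3. Count matches: 2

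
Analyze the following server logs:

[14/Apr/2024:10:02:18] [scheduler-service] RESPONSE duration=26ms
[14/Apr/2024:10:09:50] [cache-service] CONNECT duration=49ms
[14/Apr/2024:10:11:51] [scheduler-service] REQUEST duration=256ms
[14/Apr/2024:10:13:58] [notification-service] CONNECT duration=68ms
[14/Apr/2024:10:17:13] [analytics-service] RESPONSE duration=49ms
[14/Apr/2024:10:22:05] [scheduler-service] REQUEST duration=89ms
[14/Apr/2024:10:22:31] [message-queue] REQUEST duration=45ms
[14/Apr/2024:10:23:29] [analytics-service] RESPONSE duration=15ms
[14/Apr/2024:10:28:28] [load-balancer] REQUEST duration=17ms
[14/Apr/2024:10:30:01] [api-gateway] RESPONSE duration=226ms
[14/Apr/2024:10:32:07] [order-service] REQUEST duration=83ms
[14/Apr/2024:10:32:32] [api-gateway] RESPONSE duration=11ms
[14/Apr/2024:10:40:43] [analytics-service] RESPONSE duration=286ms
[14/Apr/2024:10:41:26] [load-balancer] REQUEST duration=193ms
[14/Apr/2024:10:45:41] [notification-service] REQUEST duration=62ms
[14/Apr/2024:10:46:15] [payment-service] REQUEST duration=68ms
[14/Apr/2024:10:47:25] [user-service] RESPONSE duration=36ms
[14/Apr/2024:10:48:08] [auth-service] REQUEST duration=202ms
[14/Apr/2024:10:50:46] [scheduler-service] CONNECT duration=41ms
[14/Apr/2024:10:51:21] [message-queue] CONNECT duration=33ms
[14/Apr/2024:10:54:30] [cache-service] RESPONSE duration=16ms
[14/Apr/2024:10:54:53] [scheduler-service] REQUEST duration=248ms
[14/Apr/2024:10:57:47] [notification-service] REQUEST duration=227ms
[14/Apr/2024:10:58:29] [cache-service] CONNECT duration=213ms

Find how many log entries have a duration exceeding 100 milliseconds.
8

To count timeouts:

1. Threshold: 100ms
2. Extract duration from each log entry
3. Count entries where duration > 100
4. Timeout count: 8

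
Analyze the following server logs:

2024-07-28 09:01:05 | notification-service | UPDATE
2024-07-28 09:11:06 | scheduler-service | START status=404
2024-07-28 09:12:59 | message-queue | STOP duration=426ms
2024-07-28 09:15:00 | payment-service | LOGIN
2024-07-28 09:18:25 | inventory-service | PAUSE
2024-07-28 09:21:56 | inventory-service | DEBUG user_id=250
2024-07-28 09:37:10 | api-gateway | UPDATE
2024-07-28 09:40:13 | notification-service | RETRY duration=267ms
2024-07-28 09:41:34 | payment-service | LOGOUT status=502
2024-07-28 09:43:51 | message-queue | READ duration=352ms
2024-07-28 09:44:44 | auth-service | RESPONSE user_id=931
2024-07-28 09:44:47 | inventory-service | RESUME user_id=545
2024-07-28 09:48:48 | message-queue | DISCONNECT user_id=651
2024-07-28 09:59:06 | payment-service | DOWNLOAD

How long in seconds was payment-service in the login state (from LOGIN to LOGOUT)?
1594

To calculate state duration:

1. Find LOGIN event for payment-service: 2024-07-28 09:15:00
2. Find LOGOUT event for payment-service: 2024-07-28 09:41:34
3. Calculate duration: 2024-07-28 09:41:34 - 2024-07-28 09:15:00 = 1594 seconds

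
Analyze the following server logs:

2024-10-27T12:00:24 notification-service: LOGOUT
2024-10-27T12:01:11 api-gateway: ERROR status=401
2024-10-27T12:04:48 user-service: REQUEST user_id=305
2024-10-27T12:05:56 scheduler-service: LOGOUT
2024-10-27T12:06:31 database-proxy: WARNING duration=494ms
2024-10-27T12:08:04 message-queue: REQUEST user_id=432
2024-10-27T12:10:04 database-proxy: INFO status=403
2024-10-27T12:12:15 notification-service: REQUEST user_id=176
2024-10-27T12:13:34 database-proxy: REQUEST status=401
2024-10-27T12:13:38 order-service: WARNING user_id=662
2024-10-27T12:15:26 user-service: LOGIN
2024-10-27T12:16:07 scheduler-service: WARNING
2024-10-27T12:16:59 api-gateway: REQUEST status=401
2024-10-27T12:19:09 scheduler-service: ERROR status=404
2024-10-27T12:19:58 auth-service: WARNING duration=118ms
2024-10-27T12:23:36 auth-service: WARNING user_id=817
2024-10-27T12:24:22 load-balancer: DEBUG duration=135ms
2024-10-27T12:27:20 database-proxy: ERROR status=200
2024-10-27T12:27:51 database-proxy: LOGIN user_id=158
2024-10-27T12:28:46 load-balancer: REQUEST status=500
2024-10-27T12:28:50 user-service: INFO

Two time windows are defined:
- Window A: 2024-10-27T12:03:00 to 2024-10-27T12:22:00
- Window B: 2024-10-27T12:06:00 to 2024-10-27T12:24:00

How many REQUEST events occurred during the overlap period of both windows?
4

To find overlap events:

1. Window A: 2024-10-27T12:03:00 to 2024-10-27T12:22:00
2. Window B: 2024-10-27T12:06:00 to 2024-10-27T12:24:00
3. Overlap period: 2024-10-27T12:06:00 to 2024-10-27T12:22:00
4. Count REQUEST events in overlap: 4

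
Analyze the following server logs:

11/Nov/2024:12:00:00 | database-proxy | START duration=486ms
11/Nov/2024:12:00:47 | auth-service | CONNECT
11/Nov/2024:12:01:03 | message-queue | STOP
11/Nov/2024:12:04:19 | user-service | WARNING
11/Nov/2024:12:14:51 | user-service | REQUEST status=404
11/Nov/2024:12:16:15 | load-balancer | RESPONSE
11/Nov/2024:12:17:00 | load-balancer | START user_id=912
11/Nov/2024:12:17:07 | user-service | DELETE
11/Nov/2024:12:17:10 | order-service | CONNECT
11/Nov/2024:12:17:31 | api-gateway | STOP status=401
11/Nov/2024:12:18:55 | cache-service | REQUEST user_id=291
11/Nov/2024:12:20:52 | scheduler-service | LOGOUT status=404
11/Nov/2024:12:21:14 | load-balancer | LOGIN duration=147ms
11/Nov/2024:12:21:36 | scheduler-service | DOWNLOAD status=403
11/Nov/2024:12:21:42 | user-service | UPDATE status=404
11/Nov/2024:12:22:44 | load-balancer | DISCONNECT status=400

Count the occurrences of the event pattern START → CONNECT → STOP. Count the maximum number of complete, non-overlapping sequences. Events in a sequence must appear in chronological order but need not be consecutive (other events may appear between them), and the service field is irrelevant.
2

To count sequences:

1. Look for pattern: START → CONNECT → STOP
2. Greedily scan the log in chronological order, matching each sequence element in turn (ignoring service)
3. Each time the full pattern completes, increment the count and restart matching from the next event
4. Complete non-overlapping sequences found: 2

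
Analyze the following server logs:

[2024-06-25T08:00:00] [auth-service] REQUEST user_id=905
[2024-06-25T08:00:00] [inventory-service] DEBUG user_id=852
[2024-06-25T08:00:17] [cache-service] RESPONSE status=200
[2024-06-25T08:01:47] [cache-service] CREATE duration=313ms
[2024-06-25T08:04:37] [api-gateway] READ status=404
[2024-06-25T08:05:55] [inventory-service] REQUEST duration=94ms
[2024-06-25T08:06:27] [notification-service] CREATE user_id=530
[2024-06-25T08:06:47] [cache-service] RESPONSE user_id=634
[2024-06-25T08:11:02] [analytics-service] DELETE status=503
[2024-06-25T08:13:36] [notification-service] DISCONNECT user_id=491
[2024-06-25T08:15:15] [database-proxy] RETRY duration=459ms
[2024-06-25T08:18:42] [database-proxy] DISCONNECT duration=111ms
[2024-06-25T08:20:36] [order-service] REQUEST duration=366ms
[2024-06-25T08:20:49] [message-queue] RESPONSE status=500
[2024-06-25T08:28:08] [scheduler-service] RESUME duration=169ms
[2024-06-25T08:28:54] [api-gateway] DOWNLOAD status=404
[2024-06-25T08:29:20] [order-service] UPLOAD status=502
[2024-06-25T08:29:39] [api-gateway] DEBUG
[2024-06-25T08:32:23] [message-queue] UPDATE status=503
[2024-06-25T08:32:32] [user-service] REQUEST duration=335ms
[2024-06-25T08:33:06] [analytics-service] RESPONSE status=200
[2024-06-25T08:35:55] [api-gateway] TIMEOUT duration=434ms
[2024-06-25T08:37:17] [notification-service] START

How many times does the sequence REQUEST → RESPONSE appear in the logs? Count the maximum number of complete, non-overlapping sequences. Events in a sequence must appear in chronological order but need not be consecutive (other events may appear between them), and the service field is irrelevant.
4

To count sequences:

1. Look for pattern: REQUEST → RESPONSE
2. Greedily scan the log in chronological order, matching each sequence element in turn (ignoring service)
3. Each time the full pattern completes, increment the count and restart matching from the next event
4. Complete non-overlapping sequences found: 4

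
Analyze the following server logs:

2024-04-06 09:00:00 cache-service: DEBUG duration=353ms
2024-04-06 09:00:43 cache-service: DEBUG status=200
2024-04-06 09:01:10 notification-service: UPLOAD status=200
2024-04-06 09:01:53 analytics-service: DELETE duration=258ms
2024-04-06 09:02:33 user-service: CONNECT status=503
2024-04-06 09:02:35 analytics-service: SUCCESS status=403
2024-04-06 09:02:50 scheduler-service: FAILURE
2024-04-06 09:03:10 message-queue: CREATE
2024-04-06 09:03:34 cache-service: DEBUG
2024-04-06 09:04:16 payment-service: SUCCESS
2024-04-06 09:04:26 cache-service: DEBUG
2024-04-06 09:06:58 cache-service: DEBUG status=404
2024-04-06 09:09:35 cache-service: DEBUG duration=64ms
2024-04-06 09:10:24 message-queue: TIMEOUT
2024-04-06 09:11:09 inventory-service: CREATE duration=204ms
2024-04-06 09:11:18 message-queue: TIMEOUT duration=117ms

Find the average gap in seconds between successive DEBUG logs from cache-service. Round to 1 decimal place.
115.0

To calculate average interval:

1. Find all DEBUG events for cache-service in order
2. Calculate time gaps between consecutive events
3. Compute mean of gaps: 575 / 5 = 115.0 seconds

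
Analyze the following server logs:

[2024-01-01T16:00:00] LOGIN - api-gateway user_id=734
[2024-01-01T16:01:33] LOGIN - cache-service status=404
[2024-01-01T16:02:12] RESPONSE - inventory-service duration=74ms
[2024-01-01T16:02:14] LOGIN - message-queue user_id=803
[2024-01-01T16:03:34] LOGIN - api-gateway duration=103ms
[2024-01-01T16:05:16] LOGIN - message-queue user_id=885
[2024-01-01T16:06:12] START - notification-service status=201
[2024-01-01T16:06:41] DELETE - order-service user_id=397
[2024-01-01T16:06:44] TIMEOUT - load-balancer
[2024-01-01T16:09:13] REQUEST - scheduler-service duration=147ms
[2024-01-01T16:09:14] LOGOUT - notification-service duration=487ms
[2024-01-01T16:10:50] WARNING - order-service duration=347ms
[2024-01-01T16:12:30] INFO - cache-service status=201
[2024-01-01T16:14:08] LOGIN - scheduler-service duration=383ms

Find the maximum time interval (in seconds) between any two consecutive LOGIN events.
532

To find the longest gap:

1. Extract all LOGIN events in chronological order
2. Calculate time differences between consecutive events
3. Find the maximum difference
4. Longest gap: 532 seconds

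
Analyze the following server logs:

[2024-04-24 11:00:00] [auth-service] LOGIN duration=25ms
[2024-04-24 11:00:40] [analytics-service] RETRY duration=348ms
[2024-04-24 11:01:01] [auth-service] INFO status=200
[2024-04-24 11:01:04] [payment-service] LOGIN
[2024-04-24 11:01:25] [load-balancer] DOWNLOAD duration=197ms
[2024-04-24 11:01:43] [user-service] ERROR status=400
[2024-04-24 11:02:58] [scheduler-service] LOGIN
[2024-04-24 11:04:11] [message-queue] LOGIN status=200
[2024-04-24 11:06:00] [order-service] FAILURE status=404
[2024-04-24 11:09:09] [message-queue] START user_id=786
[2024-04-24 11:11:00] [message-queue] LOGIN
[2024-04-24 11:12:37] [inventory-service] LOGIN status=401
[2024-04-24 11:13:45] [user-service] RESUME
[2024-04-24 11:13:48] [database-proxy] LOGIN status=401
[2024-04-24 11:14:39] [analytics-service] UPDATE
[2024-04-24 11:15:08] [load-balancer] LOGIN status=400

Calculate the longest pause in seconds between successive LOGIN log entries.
409

To find the longest gap:

1. Extract all LOGIN events in chronological order
2. Calculate time differences between consecutive events
3. Find the maximum difference
4. Longest gap: 409 seconds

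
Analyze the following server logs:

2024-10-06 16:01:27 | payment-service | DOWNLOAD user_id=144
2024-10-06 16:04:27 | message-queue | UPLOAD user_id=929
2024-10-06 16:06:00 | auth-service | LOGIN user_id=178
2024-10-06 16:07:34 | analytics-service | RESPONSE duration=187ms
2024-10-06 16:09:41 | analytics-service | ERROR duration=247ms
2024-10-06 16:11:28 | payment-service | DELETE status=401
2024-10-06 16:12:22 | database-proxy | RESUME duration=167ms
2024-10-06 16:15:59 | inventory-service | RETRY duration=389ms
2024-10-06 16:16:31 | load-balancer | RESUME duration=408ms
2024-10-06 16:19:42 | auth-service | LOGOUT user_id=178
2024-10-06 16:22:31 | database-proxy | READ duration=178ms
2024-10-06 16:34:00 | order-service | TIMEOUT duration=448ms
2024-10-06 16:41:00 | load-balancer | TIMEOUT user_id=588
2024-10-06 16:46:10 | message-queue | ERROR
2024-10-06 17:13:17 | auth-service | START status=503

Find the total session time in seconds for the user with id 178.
822

To calculate session duration:

1. Find LOGIN event for user_id=178: 2024-10-06 16:06:00
2. Find LOGOUT event for user_id=178: 2024-10-06 16:19:42
3. Session duration: 2024-10-06 16:19:42 - 2024-10-06 16:06:00 = 822 seconds (13 minutes)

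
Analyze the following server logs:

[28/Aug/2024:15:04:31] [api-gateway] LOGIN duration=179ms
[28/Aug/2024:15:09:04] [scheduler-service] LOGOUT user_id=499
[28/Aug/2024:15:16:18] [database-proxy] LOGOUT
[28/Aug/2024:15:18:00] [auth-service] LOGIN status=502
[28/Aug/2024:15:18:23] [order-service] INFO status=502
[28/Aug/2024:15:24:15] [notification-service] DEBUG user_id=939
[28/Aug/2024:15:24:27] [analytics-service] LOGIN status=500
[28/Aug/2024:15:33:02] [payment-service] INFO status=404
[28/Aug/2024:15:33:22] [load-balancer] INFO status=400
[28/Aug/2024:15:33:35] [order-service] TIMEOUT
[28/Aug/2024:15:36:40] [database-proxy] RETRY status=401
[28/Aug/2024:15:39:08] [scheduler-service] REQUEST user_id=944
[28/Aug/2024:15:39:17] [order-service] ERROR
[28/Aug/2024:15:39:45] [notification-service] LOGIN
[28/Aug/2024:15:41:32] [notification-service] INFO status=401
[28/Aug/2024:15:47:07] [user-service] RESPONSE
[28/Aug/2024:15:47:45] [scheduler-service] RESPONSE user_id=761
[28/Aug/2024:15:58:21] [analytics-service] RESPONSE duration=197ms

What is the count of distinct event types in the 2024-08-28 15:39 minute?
3

To count unique event types:

1. Filter events in the minute starting at 2024-08-28 15:39
2. Extract event types from matching entries
3. Count unique types: 3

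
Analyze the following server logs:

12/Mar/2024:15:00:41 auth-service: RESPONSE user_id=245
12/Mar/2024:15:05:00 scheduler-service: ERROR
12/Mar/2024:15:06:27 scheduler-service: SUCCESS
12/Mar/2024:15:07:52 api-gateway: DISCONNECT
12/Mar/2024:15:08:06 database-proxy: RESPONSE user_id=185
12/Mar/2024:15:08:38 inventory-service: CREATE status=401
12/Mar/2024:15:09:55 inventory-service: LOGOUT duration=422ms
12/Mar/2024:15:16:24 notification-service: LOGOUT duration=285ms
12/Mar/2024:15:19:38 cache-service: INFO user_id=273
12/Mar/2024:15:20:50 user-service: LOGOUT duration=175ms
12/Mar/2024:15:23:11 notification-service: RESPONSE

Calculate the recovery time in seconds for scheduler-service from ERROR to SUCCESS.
87

To calculate recovery time:

1. Find ERROR event for scheduler-service: 12/Mar/2024:15:05:00
2. Find next SUCCESS event for scheduler-service: 12/Mar/2024:15:06:27
3. Recovery time: 12/Mar/2024:15:06:27 - 12/Mar/2024:15:05:00 = 87 seconds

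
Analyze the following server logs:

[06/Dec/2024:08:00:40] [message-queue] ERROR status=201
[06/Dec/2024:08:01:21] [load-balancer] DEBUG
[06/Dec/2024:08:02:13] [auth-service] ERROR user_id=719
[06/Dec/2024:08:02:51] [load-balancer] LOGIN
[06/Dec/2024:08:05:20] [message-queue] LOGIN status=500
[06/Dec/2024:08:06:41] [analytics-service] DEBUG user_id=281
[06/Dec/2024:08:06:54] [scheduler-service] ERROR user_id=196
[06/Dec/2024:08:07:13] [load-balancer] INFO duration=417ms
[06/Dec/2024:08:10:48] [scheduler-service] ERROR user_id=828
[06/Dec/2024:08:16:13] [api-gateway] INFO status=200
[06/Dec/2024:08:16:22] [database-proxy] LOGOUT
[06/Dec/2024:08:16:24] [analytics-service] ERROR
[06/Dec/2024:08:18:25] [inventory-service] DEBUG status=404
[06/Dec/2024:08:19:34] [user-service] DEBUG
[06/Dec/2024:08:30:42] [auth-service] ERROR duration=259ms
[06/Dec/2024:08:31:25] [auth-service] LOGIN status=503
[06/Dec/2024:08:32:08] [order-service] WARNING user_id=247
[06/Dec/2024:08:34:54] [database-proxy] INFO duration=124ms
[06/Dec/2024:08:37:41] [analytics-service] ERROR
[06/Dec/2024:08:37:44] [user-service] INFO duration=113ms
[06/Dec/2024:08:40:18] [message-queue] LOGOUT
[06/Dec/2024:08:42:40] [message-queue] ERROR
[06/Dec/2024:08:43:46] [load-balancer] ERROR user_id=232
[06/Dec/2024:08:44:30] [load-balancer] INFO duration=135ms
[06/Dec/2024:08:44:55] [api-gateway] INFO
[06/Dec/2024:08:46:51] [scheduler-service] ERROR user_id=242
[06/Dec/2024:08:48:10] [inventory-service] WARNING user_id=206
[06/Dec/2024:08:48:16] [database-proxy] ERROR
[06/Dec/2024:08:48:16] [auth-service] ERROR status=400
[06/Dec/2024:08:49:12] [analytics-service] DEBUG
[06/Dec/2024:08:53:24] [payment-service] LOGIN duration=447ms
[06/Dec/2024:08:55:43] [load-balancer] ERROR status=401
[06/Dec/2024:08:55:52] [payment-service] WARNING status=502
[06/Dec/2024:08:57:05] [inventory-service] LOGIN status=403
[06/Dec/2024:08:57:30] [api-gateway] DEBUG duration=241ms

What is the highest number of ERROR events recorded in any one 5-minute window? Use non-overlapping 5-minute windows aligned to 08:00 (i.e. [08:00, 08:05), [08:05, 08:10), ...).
3

To find the burst window:

1. Divide the log period into non-overlapping 5-minute windows starting at 08:00
2. Count ERROR events in each window
3. Find the window with maximum count
4. Maximum events in a window: 3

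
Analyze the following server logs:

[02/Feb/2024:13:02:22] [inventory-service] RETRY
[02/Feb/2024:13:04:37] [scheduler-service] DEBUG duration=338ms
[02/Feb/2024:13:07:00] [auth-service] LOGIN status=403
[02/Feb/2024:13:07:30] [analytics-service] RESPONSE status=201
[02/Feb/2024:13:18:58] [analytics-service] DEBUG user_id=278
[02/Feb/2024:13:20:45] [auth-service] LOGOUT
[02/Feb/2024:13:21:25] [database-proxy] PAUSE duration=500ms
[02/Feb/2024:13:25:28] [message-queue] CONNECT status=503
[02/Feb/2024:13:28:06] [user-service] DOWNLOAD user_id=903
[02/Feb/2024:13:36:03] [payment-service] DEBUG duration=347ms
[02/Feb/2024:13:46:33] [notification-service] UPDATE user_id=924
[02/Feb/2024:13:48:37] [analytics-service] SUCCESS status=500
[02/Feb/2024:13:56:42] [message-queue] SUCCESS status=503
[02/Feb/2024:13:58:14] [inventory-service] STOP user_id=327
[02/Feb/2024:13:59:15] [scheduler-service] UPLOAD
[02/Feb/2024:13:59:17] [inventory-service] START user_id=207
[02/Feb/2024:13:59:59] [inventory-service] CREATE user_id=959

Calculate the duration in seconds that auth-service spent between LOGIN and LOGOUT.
825

To calculate state duration:

1. Find LOGIN event for auth-service: 02/Feb/2024:13:07:00
2. Find LOGOUT event for auth-service: 02/Feb/2024:13:20:45
3. Calculate duration: 02/Feb/2024:13:20:45 - 02/Feb/2024:13:07:00 = 825 seconds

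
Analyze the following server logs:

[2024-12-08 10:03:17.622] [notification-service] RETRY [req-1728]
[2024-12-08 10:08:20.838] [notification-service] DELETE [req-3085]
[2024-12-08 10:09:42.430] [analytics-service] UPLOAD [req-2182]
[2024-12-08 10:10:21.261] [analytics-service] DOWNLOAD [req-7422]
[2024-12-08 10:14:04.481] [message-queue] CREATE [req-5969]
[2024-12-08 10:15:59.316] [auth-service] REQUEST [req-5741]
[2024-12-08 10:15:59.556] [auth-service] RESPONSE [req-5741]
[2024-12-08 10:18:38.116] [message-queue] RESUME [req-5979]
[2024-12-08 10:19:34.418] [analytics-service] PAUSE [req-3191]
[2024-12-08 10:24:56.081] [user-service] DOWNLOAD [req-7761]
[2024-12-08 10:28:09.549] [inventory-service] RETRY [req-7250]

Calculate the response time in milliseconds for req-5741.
240

To calculate latency:

1. Find REQUEST with id req-5741: 2024-12-08 10:15:59.316
2. Find RESPONSE with id req-5741: 2024-12-08 10:15:59.556
3. Latency: 2024-12-08 10:15:59.556 - 2024-12-08 10:15:59.316 = 240ms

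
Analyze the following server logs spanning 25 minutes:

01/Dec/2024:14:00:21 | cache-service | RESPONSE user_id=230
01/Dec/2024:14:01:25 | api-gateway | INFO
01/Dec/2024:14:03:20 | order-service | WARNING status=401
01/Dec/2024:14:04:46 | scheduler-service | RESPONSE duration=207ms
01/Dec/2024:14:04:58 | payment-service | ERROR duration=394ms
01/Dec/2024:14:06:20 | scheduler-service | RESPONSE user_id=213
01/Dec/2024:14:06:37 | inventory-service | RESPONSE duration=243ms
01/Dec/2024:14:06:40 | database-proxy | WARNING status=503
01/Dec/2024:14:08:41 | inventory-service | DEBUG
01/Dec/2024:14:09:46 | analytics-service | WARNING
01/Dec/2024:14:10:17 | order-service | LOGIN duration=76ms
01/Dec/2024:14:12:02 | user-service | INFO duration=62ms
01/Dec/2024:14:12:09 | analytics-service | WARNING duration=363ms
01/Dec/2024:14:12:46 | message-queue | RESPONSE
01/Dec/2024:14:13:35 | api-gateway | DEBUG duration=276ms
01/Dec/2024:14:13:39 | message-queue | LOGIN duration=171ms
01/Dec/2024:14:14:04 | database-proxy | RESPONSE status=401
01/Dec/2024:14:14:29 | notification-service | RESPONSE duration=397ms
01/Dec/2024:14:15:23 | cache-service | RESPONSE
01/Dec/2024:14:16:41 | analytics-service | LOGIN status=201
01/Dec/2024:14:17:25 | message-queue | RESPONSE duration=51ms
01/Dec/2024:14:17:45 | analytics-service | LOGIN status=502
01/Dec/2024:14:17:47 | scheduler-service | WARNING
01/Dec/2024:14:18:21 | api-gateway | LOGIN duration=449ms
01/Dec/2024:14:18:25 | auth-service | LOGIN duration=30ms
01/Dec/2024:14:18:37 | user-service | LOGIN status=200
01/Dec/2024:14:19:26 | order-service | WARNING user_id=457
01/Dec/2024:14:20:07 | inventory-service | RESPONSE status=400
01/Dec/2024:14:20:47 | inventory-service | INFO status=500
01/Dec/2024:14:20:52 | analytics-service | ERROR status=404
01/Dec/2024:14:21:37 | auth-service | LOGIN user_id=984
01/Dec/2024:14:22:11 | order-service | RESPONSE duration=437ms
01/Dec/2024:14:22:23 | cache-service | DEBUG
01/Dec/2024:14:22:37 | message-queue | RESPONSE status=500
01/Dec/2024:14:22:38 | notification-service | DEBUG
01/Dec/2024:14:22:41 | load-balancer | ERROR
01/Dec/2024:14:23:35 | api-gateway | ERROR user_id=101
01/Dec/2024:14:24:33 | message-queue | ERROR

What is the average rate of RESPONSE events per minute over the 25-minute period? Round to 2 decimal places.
0.48

To calculate the rate:

1. Count total RESPONSE events: 12
2. Total time period: 25 minutes
3. Rate = 12 / 25 = 0.48 events per minute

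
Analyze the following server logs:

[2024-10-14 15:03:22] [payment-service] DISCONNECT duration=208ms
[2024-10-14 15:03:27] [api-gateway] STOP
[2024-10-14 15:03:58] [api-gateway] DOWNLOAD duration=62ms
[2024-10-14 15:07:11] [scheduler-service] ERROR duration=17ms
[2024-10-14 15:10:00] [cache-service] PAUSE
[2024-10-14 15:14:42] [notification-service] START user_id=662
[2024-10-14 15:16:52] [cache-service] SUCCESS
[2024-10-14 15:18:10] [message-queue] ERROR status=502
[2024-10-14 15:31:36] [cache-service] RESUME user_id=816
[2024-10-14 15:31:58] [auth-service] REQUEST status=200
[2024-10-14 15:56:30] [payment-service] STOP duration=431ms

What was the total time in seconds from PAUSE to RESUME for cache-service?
1296

To calculate state duration:

1. Find PAUSE event for cache-service: 2024-10-14 15:10:00
2. Find RESUME event for cache-service: 2024-10-14 15:31:36
3. Calculate duration: 2024-10-14 15:31:36 - 2024-10-14 15:10:00 = 1296 seconds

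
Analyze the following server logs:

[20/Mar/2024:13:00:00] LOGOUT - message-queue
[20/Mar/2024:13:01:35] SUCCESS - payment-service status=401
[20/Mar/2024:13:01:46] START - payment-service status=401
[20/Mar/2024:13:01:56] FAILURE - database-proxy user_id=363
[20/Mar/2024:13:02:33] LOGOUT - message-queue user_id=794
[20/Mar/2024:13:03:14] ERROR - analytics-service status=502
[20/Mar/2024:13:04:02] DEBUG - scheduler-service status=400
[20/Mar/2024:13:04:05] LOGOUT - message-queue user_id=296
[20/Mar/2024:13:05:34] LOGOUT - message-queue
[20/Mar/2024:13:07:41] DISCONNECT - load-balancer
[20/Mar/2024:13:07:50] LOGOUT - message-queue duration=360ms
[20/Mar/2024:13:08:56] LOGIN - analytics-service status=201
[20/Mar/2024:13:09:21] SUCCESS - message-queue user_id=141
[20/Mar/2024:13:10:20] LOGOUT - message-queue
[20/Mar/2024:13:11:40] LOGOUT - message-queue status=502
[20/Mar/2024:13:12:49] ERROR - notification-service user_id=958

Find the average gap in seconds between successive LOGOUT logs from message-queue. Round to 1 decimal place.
116.7

To calculate average interval:

1. Find all LOGOUT events for message-queue in order
2. Calculate time gaps between consecutive events
3. Compute mean of gaps: 700 / 6 = 116.7 seconds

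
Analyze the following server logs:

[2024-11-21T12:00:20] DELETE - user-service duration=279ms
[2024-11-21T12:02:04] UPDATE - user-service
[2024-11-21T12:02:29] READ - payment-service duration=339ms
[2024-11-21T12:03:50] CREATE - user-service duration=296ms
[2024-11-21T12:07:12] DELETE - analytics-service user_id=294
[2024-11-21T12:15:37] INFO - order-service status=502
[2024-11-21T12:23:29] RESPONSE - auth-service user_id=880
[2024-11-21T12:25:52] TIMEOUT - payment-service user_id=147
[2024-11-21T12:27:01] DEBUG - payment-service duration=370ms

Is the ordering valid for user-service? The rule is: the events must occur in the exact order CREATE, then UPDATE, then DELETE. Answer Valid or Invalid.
Invalid

To validate ordering:

1. Required order: CREATE → UPDATE → DELETE
2. Rule: the events must occur in the exact order CREATE, then UPDATE, then DELETE
3. Check actual order of events for user-service
4. Result: Invalid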